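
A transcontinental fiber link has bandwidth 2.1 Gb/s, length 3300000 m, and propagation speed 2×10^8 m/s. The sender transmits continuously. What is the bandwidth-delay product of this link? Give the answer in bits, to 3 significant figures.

34700000 bits

Propagation delay = 3300000 / 200000000 = 0.0165 s.
BDP = R × t_prop = 2100000000 × 0.0165 = 34650000 bits.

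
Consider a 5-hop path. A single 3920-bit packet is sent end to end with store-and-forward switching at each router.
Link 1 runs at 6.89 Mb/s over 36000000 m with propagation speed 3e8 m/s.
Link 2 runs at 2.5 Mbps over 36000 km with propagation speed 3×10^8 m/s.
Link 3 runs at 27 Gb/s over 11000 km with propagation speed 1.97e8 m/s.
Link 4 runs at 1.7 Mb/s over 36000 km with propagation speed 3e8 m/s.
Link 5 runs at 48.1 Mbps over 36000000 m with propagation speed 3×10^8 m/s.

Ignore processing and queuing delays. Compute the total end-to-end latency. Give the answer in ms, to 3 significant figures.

Transmission delays (L/R per hop): 0.56894, 1.568, 0.000145185, 2.30588, 0.0814969 ms; sum = 4.52446 ms.
Propagation delays (d/s per hop): 120, 120, 55.8376, 120, 120 ms; sum = 535.838 ms.
End-to-end = 540 ms.

540 ms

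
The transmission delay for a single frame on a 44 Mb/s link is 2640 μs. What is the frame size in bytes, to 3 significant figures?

L = R × t_tx = 44000000 b/s × 0.00264 s = 116160 bits.
In bytes: 116160 / 8 = 14500 bytes.

14500 bytes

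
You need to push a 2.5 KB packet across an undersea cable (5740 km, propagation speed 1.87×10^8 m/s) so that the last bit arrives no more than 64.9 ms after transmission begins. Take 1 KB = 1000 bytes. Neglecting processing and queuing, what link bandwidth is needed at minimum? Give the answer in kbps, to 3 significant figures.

585 kbps

L = 20000 bits.
Propagation delay = 5740000 / 187000000 = 30.6952 ms.
Transmission budget = 64.9 − 30.6952 = 34.2048 ms.
R ≥ L / t_tx = 20000 bits / 0.0342048 s = 585 kbps.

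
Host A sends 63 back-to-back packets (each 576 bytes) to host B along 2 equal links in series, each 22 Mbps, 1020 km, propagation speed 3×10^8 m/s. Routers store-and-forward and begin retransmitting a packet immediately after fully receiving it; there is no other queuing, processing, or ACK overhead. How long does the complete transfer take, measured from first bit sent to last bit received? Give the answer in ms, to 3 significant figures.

Per-hop transmission t_tx = L/R = 4608/22000000 = 0.209455 ms.
Per-hop propagation t_prop = 1020000/300000000 = 3.4 ms.
Pipeline fill: first packet needs 2·t_tx to clear all hops; remaining 62 packets each add one t_tx.
Total = (2+63-1)·t_tx + 2·t_prop = 64·0.209455 + 2·3.4 = 20.2 ms.

20.2 ms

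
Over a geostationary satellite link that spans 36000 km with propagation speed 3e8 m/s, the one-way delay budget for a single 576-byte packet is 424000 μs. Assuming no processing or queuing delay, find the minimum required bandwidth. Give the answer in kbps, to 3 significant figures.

15.2 kbps

L = 4608 bits.
Propagation delay = 36000000 / 300000000 = 120000 μs.
Transmission budget = 424000 − 120000 = 304000 μs.
R ≥ L / t_tx = 4608 bits / 0.304 s = 15.2 kbps.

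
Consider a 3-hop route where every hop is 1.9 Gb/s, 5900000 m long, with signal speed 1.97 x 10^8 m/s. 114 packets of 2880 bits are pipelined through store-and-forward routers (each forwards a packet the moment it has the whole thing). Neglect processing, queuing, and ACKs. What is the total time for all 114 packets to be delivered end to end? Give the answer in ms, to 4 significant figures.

90.02 ms

Per-hop transmission t_tx = L/R = 2880/1900000000 = 0.00151579 ms.
Per-hop propagation t_prop = 5900000/197000000 = 29.9492 ms.
Pipeline fill: first packet needs 3·t_tx to clear all hops; remaining 113 packets each add one t_tx.
Total = (3+114-1)·t_tx + 3·t_prop = 116·0.00151579 + 3·29.9492 = 90.02 ms.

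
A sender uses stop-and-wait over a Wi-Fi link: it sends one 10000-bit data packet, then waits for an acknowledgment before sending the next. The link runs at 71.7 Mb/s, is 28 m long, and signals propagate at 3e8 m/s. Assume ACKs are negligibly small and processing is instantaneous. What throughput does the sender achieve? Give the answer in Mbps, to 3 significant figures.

t_tx = L/R = 10000/71700000 = 0.00013947 s.
t_prop = 28/300000000 = 9.33333e-08 s; RTT = 1.86667e-07 s.
Cycle = t_tx + RTT = 0.000139657 s.
Throughput = L / cycle = 10000 / 0.000139657 = 71.6 Mbps.

71.6 Mbps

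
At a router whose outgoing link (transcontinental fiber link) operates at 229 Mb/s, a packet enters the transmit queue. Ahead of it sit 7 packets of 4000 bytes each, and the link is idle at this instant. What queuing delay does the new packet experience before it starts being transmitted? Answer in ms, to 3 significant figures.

0.978 ms

Each queued packet: L/R = 32000/229000000 = 0.139738 ms.
7 queued → 0.978166 ms.
Queuing delay = 0.978 ms.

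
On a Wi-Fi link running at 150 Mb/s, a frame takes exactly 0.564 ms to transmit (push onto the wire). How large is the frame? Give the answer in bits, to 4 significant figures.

84600 bits

L = R × t_tx = 150000000 b/s × 0.000564 s = 84600 bits.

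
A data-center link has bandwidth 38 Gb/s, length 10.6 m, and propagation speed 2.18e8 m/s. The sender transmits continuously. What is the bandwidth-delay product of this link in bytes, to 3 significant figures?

231 bytes

Propagation delay = 10.6 / 2.18e+08 = 4.86239e-08 s.
BDP = R × t_prop = 38000000000 × 4.86239e-08 = 1847.71 bits.
In bytes: 1847.71/8 = 231 bytes.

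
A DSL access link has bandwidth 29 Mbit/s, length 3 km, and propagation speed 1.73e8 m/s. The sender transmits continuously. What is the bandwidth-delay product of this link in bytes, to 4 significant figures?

62.86 bytes

Propagation delay = 3000 / 173000000 = 1.7341e-05 s.
BDP = R × t_prop = 29000000 × 1.7341e-05 = 502.89 bits.
In bytes: 502.89/8 = 62.86 bytes.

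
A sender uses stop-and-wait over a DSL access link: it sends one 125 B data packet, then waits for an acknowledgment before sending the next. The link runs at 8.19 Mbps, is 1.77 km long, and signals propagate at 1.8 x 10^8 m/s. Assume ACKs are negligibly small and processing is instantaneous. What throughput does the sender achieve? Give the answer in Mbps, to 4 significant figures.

7.054 Mbps

t_tx = L/R = 1000/8.19e+06 = 0.0001221 s.
t_prop = 1770/180000000 = 9.83333e-06 s; RTT = 1.96667e-05 s.
Cycle = t_tx + RTT = 0.000141767 s.
Throughput = L / cycle = 1000 / 0.000141767 = 7.054 Mbps.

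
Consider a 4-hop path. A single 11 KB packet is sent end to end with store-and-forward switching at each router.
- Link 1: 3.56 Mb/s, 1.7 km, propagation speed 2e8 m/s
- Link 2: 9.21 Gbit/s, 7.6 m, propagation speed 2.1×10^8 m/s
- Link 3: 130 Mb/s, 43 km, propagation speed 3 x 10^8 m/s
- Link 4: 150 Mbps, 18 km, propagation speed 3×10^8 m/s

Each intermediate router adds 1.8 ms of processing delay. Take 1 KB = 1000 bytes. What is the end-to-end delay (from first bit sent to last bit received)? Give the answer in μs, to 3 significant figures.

31600 μs

L = 88000 bits.
Transmission delays (L/R per hop): 24719.1, 9.55483, 676.923, 586.667 μs; sum = 25992.2 μs.
Propagation delays (d/s per hop): 8.5, 0.0361905, 143.333, 60 μs; sum = 211.87 μs.
Processing at 3 router(s): 3 × 1.8 ms = 5400 μs.
End-to-end = 31600 μs.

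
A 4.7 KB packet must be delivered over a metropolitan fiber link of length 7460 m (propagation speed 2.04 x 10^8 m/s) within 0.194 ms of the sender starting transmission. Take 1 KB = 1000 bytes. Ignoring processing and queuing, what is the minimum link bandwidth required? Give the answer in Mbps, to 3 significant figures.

239 Mbps

L = 37600 bits.
Propagation delay = 7460 / 204000000 = 0.0365686 ms.
Transmission budget = 0.194 − 0.0365686 = 0.157431 ms.
R ≥ L / t_tx = 37600 bits / 0.000157431 s = 239 Mbps.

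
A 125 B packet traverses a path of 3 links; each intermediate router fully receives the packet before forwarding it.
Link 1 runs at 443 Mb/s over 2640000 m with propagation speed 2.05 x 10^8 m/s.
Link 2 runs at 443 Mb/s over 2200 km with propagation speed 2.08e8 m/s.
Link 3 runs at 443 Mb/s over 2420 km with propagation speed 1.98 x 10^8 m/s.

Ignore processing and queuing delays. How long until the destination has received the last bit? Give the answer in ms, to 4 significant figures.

L = 125 × 8 = 1000 bits.
Transmission delay per hop = L/R = 1000/443000000 = 0.00225734 ms; 3 hops → 0.00677201 ms.
Propagation delays (d/s per hop): 12.878, 10.5769, 12.2222 ms; sum = 35.6772 ms.
End-to-end = 35.68 ms.

35.68 ms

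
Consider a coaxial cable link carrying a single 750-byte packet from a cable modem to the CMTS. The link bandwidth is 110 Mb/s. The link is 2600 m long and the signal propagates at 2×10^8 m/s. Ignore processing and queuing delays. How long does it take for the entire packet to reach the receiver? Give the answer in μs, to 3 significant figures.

67.5 μs

L = 750 × 8 = 6000 bits.
Transmission delay = L/R = 6000 / 110000000 = 54.5455 μs.
Propagation delay = d/s = 2600 m / 200000000 m/s = 13 μs.
Total = 67.5 μs.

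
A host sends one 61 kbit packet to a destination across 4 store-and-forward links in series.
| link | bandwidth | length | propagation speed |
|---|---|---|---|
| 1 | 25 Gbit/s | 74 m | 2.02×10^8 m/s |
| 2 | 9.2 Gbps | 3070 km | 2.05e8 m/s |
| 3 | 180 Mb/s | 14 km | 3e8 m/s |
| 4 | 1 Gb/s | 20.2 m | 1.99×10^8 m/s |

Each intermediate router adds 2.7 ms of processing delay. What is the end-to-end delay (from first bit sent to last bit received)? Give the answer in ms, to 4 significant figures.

23.53 ms

L = 61000 bits.
Transmission delays (L/R per hop): 0.00244, 0.00663043, 0.338889, 0.061 ms; sum = 0.408959 ms.
Propagation delays (d/s per hop): 0.000366337, 14.9756, 0.0466667, 0.000101508 ms; sum = 15.0227 ms.
Processing at 3 router(s): 3 × 2.7 ms = 8.1 ms.
End-to-end = 23.53 ms.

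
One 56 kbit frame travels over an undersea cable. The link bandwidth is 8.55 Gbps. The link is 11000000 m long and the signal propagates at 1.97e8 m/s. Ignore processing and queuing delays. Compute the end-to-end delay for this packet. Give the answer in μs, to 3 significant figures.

55800 μs

L = 56000 bits.
Transmission delay = L/R = 56000 / 8.55e+09 = 6.54971 μs.
Propagation delay = d/s = 11000000 m / 197000000 m/s = 55837.6 μs.
Total = 55800 μs.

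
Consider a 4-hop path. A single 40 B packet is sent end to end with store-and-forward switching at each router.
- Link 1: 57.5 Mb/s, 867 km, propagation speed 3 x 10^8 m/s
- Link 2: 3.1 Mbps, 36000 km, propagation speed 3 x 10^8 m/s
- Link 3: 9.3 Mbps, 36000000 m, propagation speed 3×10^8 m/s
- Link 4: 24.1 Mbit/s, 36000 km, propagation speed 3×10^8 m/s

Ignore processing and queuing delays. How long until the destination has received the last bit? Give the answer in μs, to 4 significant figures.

363000 μs

L = 40 × 8 = 320 bits.
Transmission delays (L/R per hop): 5.56522, 103.226, 34.4086, 13.278 μs; sum = 156.478 μs.
Propagation delays (d/s per hop): 2890, 120000, 120000, 120000 μs; sum = 362890 μs.
End-to-end = 363000 μs.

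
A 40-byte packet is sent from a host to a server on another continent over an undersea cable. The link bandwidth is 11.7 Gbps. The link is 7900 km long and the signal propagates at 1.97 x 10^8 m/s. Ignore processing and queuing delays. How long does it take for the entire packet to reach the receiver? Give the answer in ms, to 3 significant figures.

L = 40 × 8 = 320 bits.
Transmission delay = L/R = 320 / 11700000000 = 2.73504e-05 ms.
Propagation delay = d/s = 7900000 m / 197000000 m/s = 40.1015 ms.
Total = 40.1 ms.

40.1 ms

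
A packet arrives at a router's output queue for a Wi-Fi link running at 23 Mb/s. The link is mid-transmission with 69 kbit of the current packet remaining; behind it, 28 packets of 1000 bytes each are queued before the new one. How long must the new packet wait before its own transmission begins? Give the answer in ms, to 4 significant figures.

12.74 ms

Each queued packet: L/R = 8000/23000000 = 0.347826 ms.
28 queued → 9.73913 ms.
Plus remaining 69000 bits of current packet: 3 ms.
Queuing delay = 12.74 ms.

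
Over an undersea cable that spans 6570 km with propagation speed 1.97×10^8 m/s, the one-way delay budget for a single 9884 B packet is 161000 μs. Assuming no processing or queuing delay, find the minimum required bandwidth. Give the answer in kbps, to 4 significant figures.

619.4 kbps

L = 79072 bits.
Propagation delay = 6570000 / 197000000 = 33350.3 μs.
Transmission budget = 161000 − 33350.3 = 127650 μs.
R ≥ L / t_tx = 79072 bits / 0.12765 s = 619.4 kbps.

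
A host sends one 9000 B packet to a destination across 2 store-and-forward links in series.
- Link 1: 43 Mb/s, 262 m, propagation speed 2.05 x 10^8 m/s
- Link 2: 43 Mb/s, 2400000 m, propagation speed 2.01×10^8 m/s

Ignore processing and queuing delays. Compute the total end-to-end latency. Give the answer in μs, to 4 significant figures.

L = 9000 × 8 = 72000 bits.
Transmission delay per hop = L/R = 72000/43000000 = 1674.42 μs; 2 hops → 3348.84 μs.
Propagation delays (d/s per hop): 1.27805, 11940.3 μs; sum = 11941.6 μs.
End-to-end = 15290 μs.

15290 μs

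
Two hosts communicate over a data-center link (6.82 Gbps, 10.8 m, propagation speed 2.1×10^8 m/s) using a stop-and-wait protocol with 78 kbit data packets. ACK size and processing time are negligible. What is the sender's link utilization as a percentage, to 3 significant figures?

99.1 %

t_tx = L/R = 78000/6820000000 = 1.1437e-05 s.
t_prop = 10.8/210000000 = 5.14286e-08 s; RTT = 1.02857e-07 s.
Cycle = t_tx + RTT = 1.15398e-05 s.
Utilization = t_tx / cycle = 1.1437e-05/1.15398e-05 = 99.1 %.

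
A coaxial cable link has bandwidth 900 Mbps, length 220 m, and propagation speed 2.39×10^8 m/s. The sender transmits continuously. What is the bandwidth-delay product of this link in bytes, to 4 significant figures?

103.6 bytes

Propagation delay = 220 / 239000000 = 9.20502e-07 s.
BDP = R × t_prop = 900000000 × 9.20502e-07 = 828.452 bits.
In bytes: 828.452/8 = 103.6 bytes.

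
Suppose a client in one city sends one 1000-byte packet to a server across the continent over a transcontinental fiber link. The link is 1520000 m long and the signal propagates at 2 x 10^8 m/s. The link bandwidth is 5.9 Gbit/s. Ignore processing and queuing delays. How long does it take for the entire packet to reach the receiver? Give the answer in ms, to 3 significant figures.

7.60 ms

L = 1000 × 8 = 8000 bits.
Transmission delay = L/R = 8000 / 5900000000 = 0.00135593 ms.
Propagation delay = d/s = 1520000 m / 200000000 m/s = 7.6 ms.
Total = 7.60 ms.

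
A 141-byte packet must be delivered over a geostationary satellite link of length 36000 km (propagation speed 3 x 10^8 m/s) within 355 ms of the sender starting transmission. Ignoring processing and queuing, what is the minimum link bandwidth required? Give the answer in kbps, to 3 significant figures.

4.80 kbps

L = 1128 bits.
Propagation delay = 36000000 / 300000000 = 120 ms.
Transmission budget = 355 − 120 = 235 ms.
R ≥ L / t_tx = 1128 bits / 0.235 s = 4.80 kbps.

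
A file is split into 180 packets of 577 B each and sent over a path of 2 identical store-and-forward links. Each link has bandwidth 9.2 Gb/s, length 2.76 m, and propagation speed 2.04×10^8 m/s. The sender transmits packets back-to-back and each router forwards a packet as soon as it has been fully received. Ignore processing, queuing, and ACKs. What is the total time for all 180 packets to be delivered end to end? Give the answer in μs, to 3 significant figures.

90.8 μs

Per-hop transmission t_tx = L/R = 4616/9200000000 = 0.501739 μs.
Per-hop propagation t_prop = 2.76/204000000 = 0.0135294 μs.
Pipeline fill: first packet needs 2·t_tx to clear all hops; remaining 179 packets each add one t_tx.
Total = (2+180-1)·t_tx + 2·t_prop = 181·0.501739 + 2·0.0135294 = 90.8 μs.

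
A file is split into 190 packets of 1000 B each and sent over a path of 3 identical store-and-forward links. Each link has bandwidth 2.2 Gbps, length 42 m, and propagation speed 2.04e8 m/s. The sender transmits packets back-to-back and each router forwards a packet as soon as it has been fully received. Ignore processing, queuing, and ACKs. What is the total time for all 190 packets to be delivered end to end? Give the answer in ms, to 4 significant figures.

Per-hop transmission t_tx = L/R = 8000/2200000000 = 0.00363636 ms.
Per-hop propagation t_prop = 42/204000000 = 0.000205882 ms.
Pipeline fill: first packet needs 3·t_tx to clear all hops; remaining 189 packets each add one t_tx.
Total = (3+190-1)·t_tx + 3·t_prop = 192·0.00363636 + 3·0.000205882 = 0.6988 ms.

0.6988 ms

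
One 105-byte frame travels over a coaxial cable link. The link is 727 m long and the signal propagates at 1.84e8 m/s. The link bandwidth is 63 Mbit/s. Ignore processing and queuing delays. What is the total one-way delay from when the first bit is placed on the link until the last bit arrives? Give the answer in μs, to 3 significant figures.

L = 105 × 8 = 840 bits.
Transmission delay = L/R = 840 / 63000000 = 13.3333 μs.
Propagation delay = d/s = 727 m / 184000000 m/s = 3.95109 μs.
Total = 17.3 μs.

17.3 μs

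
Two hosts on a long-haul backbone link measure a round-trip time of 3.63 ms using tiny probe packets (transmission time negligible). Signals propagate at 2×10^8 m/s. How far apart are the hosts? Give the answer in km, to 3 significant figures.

One-way propagation = RTT/2 = 1.815 ms.
d = s × t = 200000000 × 0.001815 = 363 km.

363 km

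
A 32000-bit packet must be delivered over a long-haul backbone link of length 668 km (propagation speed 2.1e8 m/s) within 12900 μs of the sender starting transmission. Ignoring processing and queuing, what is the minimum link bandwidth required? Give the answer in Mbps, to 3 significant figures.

Propagation delay = 668000 / 210000000 = 3180.95 μs.
Transmission budget = 12900 − 3180.95 = 9719.05 μs.
R ≥ L / t_tx = 32000 bits / 0.00971905 s = 3.29 Mbps.

3.29 Mbps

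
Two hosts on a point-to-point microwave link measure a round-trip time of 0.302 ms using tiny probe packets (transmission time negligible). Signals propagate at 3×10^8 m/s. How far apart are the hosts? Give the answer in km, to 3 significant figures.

One-way propagation = RTT/2 = 0.151 ms.
d = s × t = 300000000 × 0.000151 = 45.3 km.

45.3 km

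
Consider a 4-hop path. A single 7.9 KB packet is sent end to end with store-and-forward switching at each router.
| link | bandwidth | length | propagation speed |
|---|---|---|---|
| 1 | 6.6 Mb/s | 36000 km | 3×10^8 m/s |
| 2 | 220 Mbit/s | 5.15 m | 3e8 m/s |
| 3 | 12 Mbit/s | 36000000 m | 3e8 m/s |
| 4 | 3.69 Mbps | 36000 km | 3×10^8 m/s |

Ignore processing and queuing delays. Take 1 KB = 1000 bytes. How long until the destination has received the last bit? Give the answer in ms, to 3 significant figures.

L = 63200 bits.
Transmission delays (L/R per hop): 9.57576, 0.287273, 5.26667, 17.1274 ms; sum = 32.2571 ms.
Propagation delays (d/s per hop): 120, 1.71667e-05, 120, 120 ms; sum = 360 ms.
End-to-end = 392 ms.

392 ms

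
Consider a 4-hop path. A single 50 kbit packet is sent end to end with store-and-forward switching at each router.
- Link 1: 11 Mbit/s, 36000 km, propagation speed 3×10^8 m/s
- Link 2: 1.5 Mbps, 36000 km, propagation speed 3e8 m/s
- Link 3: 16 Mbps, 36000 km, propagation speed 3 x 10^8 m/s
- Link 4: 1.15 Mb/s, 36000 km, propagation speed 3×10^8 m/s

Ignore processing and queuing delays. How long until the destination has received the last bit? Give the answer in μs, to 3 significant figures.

564000 μs

L = 50000 bits.
Transmission delays (L/R per hop): 4545.45, 33333.3, 3125, 43478.3 μs; sum = 84482 μs.
Propagation delays (d/s per hop): 120000, 120000, 120000, 120000 μs; sum = 480000 μs.
End-to-end = 564000 μs.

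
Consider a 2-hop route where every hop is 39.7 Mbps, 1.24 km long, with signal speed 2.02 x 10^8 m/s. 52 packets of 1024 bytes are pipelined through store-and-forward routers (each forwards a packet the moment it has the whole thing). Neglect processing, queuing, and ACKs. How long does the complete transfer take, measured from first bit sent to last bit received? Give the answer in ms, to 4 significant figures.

10.95 ms

Per-hop transmission t_tx = L/R = 8192/39700000 = 0.206348 ms.
Per-hop propagation t_prop = 1240/202000000 = 0.00613861 ms.
Pipeline fill: first packet needs 2·t_tx to clear all hops; remaining 51 packets each add one t_tx.
Total = (2+52-1)·t_tx + 2·t_prop = 53·0.206348 + 2·0.00613861 = 10.95 ms.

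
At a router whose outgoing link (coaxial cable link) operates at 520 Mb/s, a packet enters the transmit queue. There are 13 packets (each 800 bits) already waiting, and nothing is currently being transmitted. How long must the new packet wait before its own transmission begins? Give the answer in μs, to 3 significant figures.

20.0 μs

Each queued packet: L/R = 800/520000000 = 1.53846 μs.
13 queued → 20 μs.
Queuing delay = 20.0 μs.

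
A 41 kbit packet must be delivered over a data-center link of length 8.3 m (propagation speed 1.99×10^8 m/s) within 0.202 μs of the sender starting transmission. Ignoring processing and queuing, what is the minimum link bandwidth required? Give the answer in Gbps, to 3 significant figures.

256 Gbps

Propagation delay = 8.3 / 199000000 = 0.0417085 μs.
Transmission budget = 0.202 − 0.0417085 = 0.160291 μs.
R ≥ L / t_tx = 41000 bits / 1.60291e-07 s = 256 Gbps.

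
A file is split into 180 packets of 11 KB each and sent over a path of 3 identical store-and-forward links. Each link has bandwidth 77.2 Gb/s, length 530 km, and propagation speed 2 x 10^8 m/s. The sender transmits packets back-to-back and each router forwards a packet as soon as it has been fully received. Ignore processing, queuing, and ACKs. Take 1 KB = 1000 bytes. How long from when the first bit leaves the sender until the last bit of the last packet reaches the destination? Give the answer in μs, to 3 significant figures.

Per-hop transmission t_tx = L/R = 88000/77200000000 = 1.1399 μs.
Per-hop propagation t_prop = 530000/200000000 = 2650 μs.
Pipeline fill: first packet needs 3·t_tx to clear all hops; remaining 179 packets each add one t_tx.
Total = (3+180-1)·t_tx + 3·t_prop = 182·1.1399 + 3·2650 = 8160 μs.

8160 μs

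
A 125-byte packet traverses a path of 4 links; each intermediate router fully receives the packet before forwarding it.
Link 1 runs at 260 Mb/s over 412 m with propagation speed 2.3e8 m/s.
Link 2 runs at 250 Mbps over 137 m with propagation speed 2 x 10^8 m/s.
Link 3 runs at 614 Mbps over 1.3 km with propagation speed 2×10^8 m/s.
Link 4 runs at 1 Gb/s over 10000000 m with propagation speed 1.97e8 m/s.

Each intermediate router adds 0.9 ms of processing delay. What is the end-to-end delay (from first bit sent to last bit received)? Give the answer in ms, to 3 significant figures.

53.5 ms

L = 125 × 8 = 1000 bits.
Transmission delays (L/R per hop): 0.00384615, 0.004, 0.00162866, 0.001 ms; sum = 0.0104748 ms.
Propagation delays (d/s per hop): 0.0017913, 0.000685, 0.0065, 50.7614 ms; sum = 50.7704 ms.
Processing at 3 router(s): 3 × 0.9 ms = 2.7 ms.
End-to-end = 53.5 ms.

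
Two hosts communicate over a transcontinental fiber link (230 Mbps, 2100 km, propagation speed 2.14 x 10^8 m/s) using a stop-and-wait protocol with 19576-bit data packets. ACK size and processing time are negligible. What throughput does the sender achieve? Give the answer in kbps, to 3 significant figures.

t_tx = L/R = 19576/230000000 = 8.5113e-05 s.
t_prop = 2100000/214000000 = 0.00981308 s; RTT = 0.0196262 s.
Cycle = t_tx + RTT = 0.0197113 s.
Throughput = L / cycle = 19576 / 0.0197113 = 993 kbps.

993 kbps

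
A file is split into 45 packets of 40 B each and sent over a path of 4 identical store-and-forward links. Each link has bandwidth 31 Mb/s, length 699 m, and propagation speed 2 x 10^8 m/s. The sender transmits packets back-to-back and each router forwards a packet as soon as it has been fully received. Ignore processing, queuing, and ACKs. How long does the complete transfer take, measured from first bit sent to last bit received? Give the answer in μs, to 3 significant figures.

Per-hop transmission t_tx = L/R = 320/31000000 = 10.3226 μs.
Per-hop propagation t_prop = 699/200000000 = 3.495 μs.
Pipeline fill: first packet needs 4·t_tx to clear all hops; remaining 44 packets each add one t_tx.
Total = (4+45-1)·t_tx + 4·t_prop = 48·10.3226 + 4·3.495 = 509 μs.

509 μs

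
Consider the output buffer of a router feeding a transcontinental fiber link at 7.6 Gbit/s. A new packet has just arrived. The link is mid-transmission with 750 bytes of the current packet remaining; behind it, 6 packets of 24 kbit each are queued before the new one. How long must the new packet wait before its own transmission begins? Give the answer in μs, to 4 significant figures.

19.74 μs

Each queued packet: L/R = 24000/7600000000 = 3.15789 μs.
6 queued → 18.9474 μs.
Plus remaining 6000 bits of current packet: 0.789474 μs.
Queuing delay = 19.74 μs.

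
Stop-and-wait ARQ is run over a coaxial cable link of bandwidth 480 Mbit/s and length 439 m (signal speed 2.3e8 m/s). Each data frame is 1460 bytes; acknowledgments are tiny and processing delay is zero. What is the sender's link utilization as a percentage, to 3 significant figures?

t_tx = L/R = 11680/480000000 = 2.43333e-05 s.
t_prop = 439/2.3e+08 = 1.9087e-06 s; RTT = 3.81739e-06 s.
Cycle = t_tx + RTT = 2.81507e-05 s.
Utilization = t_tx / cycle = 2.43333e-05/2.81507e-05 = 86.4 %.

86.4 %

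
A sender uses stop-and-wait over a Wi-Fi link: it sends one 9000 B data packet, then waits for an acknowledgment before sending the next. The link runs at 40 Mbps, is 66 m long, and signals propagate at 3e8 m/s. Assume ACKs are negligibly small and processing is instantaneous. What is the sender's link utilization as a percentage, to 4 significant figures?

99.98 %

t_tx = L/R = 72000/40000000 = 0.0018 s.
t_prop = 66/300000000 = 2.2e-07 s; RTT = 4.4e-07 s.
Cycle = t_tx + RTT = 0.00180044 s.
Utilization = t_tx / cycle = 0.0018/0.00180044 = 99.98 %.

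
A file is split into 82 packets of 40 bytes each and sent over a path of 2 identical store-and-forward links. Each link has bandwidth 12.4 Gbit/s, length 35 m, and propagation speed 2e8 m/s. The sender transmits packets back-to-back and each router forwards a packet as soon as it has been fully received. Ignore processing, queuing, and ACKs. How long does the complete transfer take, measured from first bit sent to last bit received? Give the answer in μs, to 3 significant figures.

Per-hop transmission t_tx = L/R = 320/12400000000 = 0.0258065 μs.
Per-hop propagation t_prop = 35/200000000 = 0.175 μs.
Pipeline fill: first packet needs 2·t_tx to clear all hops; remaining 81 packets each add one t_tx.
Total = (2+82-1)·t_tx + 2·t_prop = 83·0.0258065 + 2·0.175 = 2.49 μs.

2.49 μs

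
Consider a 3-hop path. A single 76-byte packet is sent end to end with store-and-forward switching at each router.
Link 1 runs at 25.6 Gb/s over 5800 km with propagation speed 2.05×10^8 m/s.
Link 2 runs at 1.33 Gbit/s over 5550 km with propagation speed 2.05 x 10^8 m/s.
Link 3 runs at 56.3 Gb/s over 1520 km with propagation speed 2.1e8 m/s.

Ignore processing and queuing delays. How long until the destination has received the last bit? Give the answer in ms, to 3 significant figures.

62.6 ms

L = 76 × 8 = 608 bits.
Transmission delays (L/R per hop): 2.375e-05, 0.000457143, 1.07993e-05 ms; sum = 0.000491692 ms.
Propagation delays (d/s per hop): 28.2927, 27.0732, 7.2381 ms; sum = 62.6039 ms.
End-to-end = 62.6 ms.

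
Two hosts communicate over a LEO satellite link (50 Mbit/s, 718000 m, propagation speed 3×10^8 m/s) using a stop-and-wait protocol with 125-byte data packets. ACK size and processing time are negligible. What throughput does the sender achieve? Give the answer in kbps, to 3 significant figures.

208 kbps

t_tx = L/R = 1000/50000000 = 2e-05 s.
t_prop = 718000/300000000 = 0.00239333 s; RTT = 0.00478667 s.
Cycle = t_tx + RTT = 0.00480667 s.
Throughput = L / cycle = 1000 / 0.00480667 = 208 kbps.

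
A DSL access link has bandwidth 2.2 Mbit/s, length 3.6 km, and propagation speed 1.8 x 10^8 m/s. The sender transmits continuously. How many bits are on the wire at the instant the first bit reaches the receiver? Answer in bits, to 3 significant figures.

44.0 bits

Propagation delay = 3600 / 180000000 = 2e-05 s.
BDP = R × t_prop = 2200000 × 2e-05 = 44 bits.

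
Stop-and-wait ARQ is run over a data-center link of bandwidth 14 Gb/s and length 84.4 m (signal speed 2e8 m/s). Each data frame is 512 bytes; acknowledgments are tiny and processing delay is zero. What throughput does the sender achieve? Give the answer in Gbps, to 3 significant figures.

t_tx = L/R = 4096/14000000000 = 2.92571e-07 s.
t_prop = 84.4/200000000 = 4.22e-07 s; RTT = 8.44e-07 s.
Cycle = t_tx + RTT = 1.13657e-06 s.
Throughput = L / cycle = 4096 / 1.13657e-06 = 3.60 Gbps.

3.60 Gbps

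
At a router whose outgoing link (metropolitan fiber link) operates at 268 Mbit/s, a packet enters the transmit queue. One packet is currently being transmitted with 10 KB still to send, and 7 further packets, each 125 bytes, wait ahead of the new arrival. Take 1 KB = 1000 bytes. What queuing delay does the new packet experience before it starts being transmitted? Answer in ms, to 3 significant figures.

Each queued packet: L/R = 1000/268000000 = 0.00373134 ms.
7 queued → 0.0261194 ms.
Plus remaining 80000 bits of current packet: 0.298507 ms.
Queuing delay = 0.325 ms.

0.325 ms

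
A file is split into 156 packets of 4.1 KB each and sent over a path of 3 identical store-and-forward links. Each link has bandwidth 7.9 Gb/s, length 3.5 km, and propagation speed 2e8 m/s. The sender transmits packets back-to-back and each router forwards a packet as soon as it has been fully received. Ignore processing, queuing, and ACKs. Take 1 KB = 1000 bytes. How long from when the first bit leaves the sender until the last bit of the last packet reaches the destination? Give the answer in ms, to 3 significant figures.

Per-hop transmission t_tx = L/R = 32800/7900000000 = 0.0041519 ms.
Per-hop propagation t_prop = 3500/200000000 = 0.0175 ms.
Pipeline fill: first packet needs 3·t_tx to clear all hops; remaining 155 packets each add one t_tx.
Total = (3+156-1)·t_tx + 3·t_prop = 158·0.0041519 + 3·0.0175 = 0.709 ms.

0.709 ms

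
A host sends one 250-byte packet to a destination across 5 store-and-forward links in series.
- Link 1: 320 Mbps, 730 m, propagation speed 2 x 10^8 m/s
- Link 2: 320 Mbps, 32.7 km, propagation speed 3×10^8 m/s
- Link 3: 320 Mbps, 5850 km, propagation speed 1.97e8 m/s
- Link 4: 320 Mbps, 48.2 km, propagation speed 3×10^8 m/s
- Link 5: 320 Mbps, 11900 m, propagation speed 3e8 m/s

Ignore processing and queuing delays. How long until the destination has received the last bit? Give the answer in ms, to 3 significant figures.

L = 250 × 8 = 2000 bits.
Transmission delay per hop = L/R = 2000/320000000 = 0.00625 ms; 5 hops → 0.03125 ms.
Propagation delays (d/s per hop): 0.00365, 0.109, 29.6954, 0.160667, 0.0396667 ms; sum = 30.0084 ms.
End-to-end = 30.0 ms.

30.0 ms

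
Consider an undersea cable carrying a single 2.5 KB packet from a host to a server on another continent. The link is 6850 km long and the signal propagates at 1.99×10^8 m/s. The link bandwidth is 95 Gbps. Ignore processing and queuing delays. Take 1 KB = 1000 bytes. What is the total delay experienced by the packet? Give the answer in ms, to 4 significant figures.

L = 20000 bits.
Transmission delay = L/R = 20000 / 95000000000 = 0.000210526 ms.
Propagation delay = d/s = 6850000 m / 199000000 m/s = 34.4221 ms.
Total = 34.42 ms.

34.42 ms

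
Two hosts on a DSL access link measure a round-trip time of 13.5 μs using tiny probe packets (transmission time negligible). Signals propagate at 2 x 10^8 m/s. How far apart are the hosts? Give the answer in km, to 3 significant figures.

One-way propagation = RTT/2 = 6.75 μs.
d = s × t = 200000000 × 6.75e-06 = 1.35 km.

1.35 km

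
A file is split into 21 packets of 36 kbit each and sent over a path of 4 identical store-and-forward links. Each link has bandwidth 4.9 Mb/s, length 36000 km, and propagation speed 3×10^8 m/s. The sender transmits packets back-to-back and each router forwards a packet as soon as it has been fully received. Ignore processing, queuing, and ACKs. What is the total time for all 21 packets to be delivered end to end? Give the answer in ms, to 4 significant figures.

Per-hop transmission t_tx = L/R = 36000/4900000 = 7.34694 ms.
Per-hop propagation t_prop = 36000000/300000000 = 120 ms.
Pipeline fill: first packet needs 4·t_tx to clear all hops; remaining 20 packets each add one t_tx.
Total = (4+21-1)·t_tx + 4·t_prop = 24·7.34694 + 4·120 = 656.3 ms.

656.3 ms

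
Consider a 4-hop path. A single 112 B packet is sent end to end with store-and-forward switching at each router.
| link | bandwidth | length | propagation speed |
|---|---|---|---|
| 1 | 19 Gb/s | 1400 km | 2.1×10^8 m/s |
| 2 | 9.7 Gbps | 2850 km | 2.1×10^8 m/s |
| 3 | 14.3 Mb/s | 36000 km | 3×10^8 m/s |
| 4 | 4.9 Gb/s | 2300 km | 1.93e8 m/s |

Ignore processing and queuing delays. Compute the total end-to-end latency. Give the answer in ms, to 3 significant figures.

152 ms

L = 112 × 8 = 896 bits.
Transmission delays (L/R per hop): 4.71579e-05, 9.23711e-05, 0.0626573, 0.000182857 ms; sum = 0.0629797 ms.
Propagation delays (d/s per hop): 6.66667, 13.5714, 120, 11.9171 ms; sum = 152.155 ms.
End-to-end = 152 ms.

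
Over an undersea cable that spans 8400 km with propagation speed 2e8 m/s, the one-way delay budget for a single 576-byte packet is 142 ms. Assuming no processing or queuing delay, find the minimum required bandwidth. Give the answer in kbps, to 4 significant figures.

46.08 kbps

L = 4608 bits.
Propagation delay = 8400000 / 200000000 = 42 ms.
Transmission budget = 142 − 42 = 100 ms.
R ≥ L / t_tx = 4608 bits / 0.1 s = 46.08 kbps.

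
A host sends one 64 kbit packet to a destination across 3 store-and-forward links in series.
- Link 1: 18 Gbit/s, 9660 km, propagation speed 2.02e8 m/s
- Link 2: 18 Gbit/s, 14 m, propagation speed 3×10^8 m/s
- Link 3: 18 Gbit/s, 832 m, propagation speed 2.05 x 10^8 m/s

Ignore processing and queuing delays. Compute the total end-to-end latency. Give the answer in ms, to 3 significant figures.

L = 64000 bits.
Transmission delay per hop = L/R = 64000/18000000000 = 0.00355556 ms; 3 hops → 0.0106667 ms.
Propagation delays (d/s per hop): 47.8218, 4.66667e-05, 0.00405854 ms; sum = 47.8259 ms.
End-to-end = 47.8 ms.

47.8 ms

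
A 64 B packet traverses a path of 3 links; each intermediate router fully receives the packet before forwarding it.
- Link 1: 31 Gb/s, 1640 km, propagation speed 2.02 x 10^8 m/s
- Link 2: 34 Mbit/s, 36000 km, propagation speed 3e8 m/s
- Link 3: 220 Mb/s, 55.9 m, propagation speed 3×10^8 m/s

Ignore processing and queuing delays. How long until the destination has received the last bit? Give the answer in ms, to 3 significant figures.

128 ms

L = 64 × 8 = 512 bits.
Transmission delays (L/R per hop): 1.65161e-05, 0.0150588, 0.00232727 ms; sum = 0.0174026 ms.
Propagation delays (d/s per hop): 8.11881, 120, 0.000186333 ms; sum = 128.119 ms.
End-to-end = 128 ms.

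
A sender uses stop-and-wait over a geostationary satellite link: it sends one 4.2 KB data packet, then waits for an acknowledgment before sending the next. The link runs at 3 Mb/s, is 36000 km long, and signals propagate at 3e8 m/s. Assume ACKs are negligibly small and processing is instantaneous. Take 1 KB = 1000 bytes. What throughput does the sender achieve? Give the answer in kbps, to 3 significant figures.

134 kbps

t_tx = L/R = 33600/3000000 = 0.0112 s.
t_prop = 36000000/300000000 = 0.12 s; RTT = 0.24 s.
Cycle = t_tx + RTT = 0.2512 s.
Throughput = L / cycle = 33600 / 0.2512 = 134 kbps.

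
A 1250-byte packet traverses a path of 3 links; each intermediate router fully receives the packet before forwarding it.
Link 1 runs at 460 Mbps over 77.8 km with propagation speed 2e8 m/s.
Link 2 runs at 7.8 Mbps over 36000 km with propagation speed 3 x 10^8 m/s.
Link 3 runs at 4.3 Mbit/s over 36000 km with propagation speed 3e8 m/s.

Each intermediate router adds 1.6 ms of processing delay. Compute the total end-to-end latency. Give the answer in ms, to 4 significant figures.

247.2 ms

L = 1250 × 8 = 10000 bits.
Transmission delays (L/R per hop): 0.0217391, 1.28205, 2.32558 ms; sum = 3.62937 ms.
Propagation delays (d/s per hop): 0.389, 120, 120 ms; sum = 240.389 ms.
Processing at 2 router(s): 2 × 1.6 ms = 3.2 ms.
End-to-end = 247.2 ms.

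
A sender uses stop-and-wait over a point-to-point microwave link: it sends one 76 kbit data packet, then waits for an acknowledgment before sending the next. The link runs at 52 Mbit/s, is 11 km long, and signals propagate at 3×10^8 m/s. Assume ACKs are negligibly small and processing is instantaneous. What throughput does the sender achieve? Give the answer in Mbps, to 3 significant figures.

t_tx = L/R = 76000/52000000 = 0.00146154 s.
t_prop = 11000/300000000 = 3.66667e-05 s; RTT = 7.33333e-05 s.
Cycle = t_tx + RTT = 0.00153487 s.
Throughput = L / cycle = 76000 / 0.00153487 = 49.5 Mbps.

49.5 Mbps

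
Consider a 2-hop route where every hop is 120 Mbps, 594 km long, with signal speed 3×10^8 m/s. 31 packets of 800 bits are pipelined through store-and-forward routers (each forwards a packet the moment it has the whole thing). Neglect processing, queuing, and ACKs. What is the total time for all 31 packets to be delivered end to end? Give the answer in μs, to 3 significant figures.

4170 μs

Per-hop transmission t_tx = L/R = 800/120000000 = 6.66667 μs.
Per-hop propagation t_prop = 594000/300000000 = 1980 μs.
Pipeline fill: first packet needs 2·t_tx to clear all hops; remaining 30 packets each add one t_tx.
Total = (2+31-1)·t_tx + 2·t_prop = 32·6.66667 + 2·1980 = 4170 μs.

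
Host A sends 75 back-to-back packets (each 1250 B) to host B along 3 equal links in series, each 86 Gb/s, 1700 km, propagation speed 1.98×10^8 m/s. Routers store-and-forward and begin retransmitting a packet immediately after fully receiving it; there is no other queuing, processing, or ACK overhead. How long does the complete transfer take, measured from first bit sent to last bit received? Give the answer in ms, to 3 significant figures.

25.8 ms

Per-hop transmission t_tx = L/R = 10000/86000000000 = 0.000116279 ms.
Per-hop propagation t_prop = 1700000/198000000 = 8.58586 ms.
Pipeline fill: first packet needs 3·t_tx to clear all hops; remaining 74 packets each add one t_tx.
Total = (3+75-1)·t_tx + 3·t_prop = 77·0.000116279 + 3·8.58586 = 25.8 ms.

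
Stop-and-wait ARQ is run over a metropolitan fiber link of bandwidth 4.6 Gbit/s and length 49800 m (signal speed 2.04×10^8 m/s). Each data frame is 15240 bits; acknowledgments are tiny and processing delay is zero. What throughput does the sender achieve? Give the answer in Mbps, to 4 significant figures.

t_tx = L/R = 15240/4600000000 = 3.31304e-06 s.
t_prop = 49800/204000000 = 0.000244118 s; RTT = 0.000488235 s.
Cycle = t_tx + RTT = 0.000491548 s.
Throughput = L / cycle = 15240 / 0.000491548 = 31.00 Mbps.

31.00 Mbps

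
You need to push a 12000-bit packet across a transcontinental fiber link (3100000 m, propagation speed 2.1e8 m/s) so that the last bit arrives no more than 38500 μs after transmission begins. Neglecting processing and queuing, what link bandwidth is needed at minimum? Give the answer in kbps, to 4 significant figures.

505.5 kbps

Propagation delay = 3100000 / 210000000 = 14761.9 μs.
Transmission budget = 38500 − 14761.9 = 23738.1 μs.
R ≥ L / t_tx = 12000 bits / 0.0237381 s = 505.5 kbps.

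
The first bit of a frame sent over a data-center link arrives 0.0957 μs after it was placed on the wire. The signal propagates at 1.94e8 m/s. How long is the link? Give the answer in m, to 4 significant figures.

18.57 m

d = s × t_prop = 194000000 × 9.57e-08 = 18.57 m.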